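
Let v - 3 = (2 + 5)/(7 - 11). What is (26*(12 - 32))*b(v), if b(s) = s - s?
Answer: 0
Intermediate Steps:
v = 5/4 (v = 3 + (2 + 5)/(7 - 11) = 3 + 7/(-4) = 3 + 7*(-¼) = 3 - 7/4 = 5/4 ≈ 1.2500)
b(s) = 0
(26*(12 - 32))*b(v) = (26*(12 - 32))*0 = (26*(-20))*0 = -520*0 = 0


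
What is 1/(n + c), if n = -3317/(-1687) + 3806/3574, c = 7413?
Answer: 3014669/22356879137 ≈ 0.00013484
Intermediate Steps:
n = 9137840/3014669 (n = -3317*(-1/1687) + 3806*(1/3574) = 3317/1687 + 1903/1787 = 9137840/3014669 ≈ 3.0311)
1/(n + c) = 1/(9137840/3014669 + 7413) = 1/(22356879137/3014669) = 3014669/22356879137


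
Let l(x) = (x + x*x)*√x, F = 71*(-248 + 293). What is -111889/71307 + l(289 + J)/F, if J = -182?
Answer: -111889/71307 + 1284*√107/355 ≈ 35.844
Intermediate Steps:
F = 3195 (F = 71*45 = 3195)
l(x) = √x*(x + x²) (l(x) = (x + x²)*√x = √x*(x + x²))
-111889/71307 + l(289 + J)/F = -111889/71307 + ((289 - 182)^(3/2)*(1 + (289 - 182)))/3195 = -111889*1/71307 + (107^(3/2)*(1 + 107))*(1/3195) = -111889/71307 + ((107*√107)*108)*(1/3195) = -111889/71307 + (11556*√107)*(1/3195) = -111889/71307 + 1284*√107/355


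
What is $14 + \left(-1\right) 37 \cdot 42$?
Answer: $-1540$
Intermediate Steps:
$14 + \left(-1\right) 37 \cdot 42 = 14 - 1554 = -1540$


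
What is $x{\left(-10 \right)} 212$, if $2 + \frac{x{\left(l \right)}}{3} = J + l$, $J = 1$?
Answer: $-6996$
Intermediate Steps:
$x{\left(l \right)} = -3 + 3 l$ ($x{\left(l \right)} = -6 + 3 \left(1 + l\right) = -6 + \left(3 + 3 l\right) = -3 + 3 l$)
$x{\left(-10 \right)} 212 = \left(-3 + 3 \left(-10\right)\right) 212 = \left(-3 - 30\right) 212 = \left(-33\right) 212 = -6996$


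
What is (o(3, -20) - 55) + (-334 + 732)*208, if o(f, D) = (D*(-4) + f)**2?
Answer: 89618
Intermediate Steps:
o(f, D) = (f - 4*D)**2 (o(f, D) = (-4*D + f)**2 = (f - 4*D)**2)
(o(3, -20) - 55) + (-334 + 732)*208 = ((-1*3 + 4*(-20))**2 - 55) + (-334 + 732)*208 = ((-3 - 80)**2 - 55) + 398*208 = ((-83)**2 - 55) + 82784 = (6889 - 55) + 82784 = 6834 + 82784 = 89618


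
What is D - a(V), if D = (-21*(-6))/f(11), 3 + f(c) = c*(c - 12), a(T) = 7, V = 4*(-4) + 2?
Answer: -16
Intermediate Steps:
V = -14 (V = -16 + 2 = -14)
f(c) = -3 + c*(-12 + c) (f(c) = -3 + c*(c - 12) = -3 + c*(-12 + c))
D = -9 (D = (-21*(-6))/(-3 + 11² - 12*11) = 126/(-3 + 121 - 132) = 126/(-14) = 126*(-1/14) = -9)
D - a(V) = -9 - 1*7 = -9 - 7 = -16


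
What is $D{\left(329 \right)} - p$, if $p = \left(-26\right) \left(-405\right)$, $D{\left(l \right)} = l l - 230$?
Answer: $97481$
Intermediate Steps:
$D{\left(l \right)} = -230 + l^{2}$ ($D{\left(l \right)} = l^{2} - 230 = -230 + l^{2}$)
$p = 10530$
$D{\left(329 \right)} - p = \left(-230 + 329^{2}\right) - 10530 = \left(-230 + 108241\right) - 10530 = 108011 - 10530 = 97481$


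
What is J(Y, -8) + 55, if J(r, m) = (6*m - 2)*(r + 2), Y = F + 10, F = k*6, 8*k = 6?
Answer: -770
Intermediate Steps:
k = ¾ (k = (⅛)*6 = ¾ ≈ 0.75000)
F = 9/2 (F = (¾)*6 = 9/2 ≈ 4.5000)
Y = 29/2 (Y = 9/2 + 10 = 29/2 ≈ 14.500)
J(r, m) = (-2 + 6*m)*(2 + r)
J(Y, -8) + 55 = (-4 - 2*29/2 + 12*(-8) + 6*(-8)*(29/2)) + 55 = (-4 - 29 - 96 - 696) + 55 = -825 + 55 = -770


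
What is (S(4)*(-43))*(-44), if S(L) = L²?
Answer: 30272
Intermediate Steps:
(S(4)*(-43))*(-44) = (4²*(-43))*(-44) = (16*(-43))*(-44) = -688*(-44) = 30272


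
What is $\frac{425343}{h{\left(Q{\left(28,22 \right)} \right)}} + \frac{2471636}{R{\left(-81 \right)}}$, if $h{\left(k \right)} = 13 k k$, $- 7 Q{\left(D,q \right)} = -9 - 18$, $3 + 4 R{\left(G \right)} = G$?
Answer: $- \frac{2554001825}{22113} \approx -1.155 \cdot 10^{5}$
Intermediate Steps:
$R{\left(G \right)} = - \frac{3}{4} + \frac{G}{4}$
$Q{\left(D,q \right)} = \frac{27}{7}$ ($Q{\left(D,q \right)} = - \frac{-9 - 18}{7} = \left(- \frac{1}{7}\right) \left(-27\right) = \frac{27}{7}$)
$h{\left(k \right)} = 13 k^{2}$
$\frac{425343}{h{\left(Q{\left(28,22 \right)} \right)}} + \frac{2471636}{R{\left(-81 \right)}} = \frac{425343}{13 \left(\frac{27}{7}\right)^{2}} + \frac{2471636}{- \frac{3}{4} + \frac{1}{4} \left(-81\right)} = \frac{425343}{13 \cdot \frac{729}{49}} + \frac{2471636}{- \frac{3}{4} - \frac{81}{4}} = \frac{425343}{\frac{9477}{49}} + \frac{2471636}{-21} = 425343 \cdot \frac{49}{9477} + 2471636 \left(- \frac{1}{21}\right) = \frac{6947269}{3159} - \frac{2471636}{21} = - \frac{2554001825}{22113}$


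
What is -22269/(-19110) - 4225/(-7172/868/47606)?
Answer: 21386722789303/878570 ≈ 2.4343e+7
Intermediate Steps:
-22269/(-19110) - 4225/(-7172/868/47606) = -22269*(-1/19110) - 4225/(-7172*1/868*(1/47606)) = 571/490 - 4225/((-1793/217*1/47606)) = 571/490 - 4225/(-1793/10330502) = 571/490 - 4225*(-10330502/1793) = 571/490 + 43646370950/1793 = 21386722789303/878570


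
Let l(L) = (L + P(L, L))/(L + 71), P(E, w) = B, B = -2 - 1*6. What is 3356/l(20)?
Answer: 76349/3 ≈ 25450.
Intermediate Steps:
B = -8 (B = -2 - 6 = -8)
P(E, w) = -8
l(L) = (-8 + L)/(71 + L) (l(L) = (L - 8)/(L + 71) = (-8 + L)/(71 + L))
3356/l(20) = 3356/(((-8 + 20)/(71 + 20))) = 3356/((12/91)) = 3356/(((1/91)*12)) = 3356/(12/91) = 3356*(91/12) = 76349/3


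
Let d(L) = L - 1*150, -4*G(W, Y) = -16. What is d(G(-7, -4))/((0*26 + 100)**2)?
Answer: -73/5000 ≈ -0.014600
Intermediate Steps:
G(W, Y) = 4 (G(W, Y) = -1/4*(-16) = 4)
d(L) = -150 + L (d(L) = L - 150 = -150 + L)
d(G(-7, -4))/((0*26 + 100)**2) = (-150 + 4)/((0*26 + 100)**2) = -146/(0 + 100)**2 = -146/(100**2) = -146/10000 = -146*1/10000 = -73/5000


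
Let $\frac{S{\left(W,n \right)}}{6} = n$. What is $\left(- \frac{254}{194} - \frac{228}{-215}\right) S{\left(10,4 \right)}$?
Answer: $- \frac{124536}{20855} \approx -5.9715$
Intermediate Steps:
$S{\left(W,n \right)} = 6 n$
$\left(- \frac{254}{194} - \frac{228}{-215}\right) S{\left(10,4 \right)} = \left(- \frac{254}{194} - \frac{228}{-215}\right) 6 \cdot 4 = \left(\left(-254\right) \frac{1}{194} - - \frac{228}{215}\right) 24 = \left(- \frac{127}{97} + \frac{228}{215}\right) 24 = \left(- \frac{5189}{20855}\right) 24 = - \frac{124536}{20855}$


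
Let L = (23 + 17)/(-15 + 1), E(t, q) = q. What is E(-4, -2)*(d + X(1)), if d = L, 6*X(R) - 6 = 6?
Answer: 12/7 ≈ 1.7143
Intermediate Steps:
X(R) = 2 (X(R) = 1 + (⅙)*6 = 1 + 1 = 2)
L = -20/7 (L = 40/(-14) = 40*(-1/14) = -20/7 ≈ -2.8571)
d = -20/7 ≈ -2.8571
E(-4, -2)*(d + X(1)) = -2*(-20/7 + 2) = -2*(-6/7) = 12/7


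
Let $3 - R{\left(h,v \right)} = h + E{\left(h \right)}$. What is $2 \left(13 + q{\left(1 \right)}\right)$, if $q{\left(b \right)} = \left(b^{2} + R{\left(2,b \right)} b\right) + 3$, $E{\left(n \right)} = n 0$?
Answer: $36$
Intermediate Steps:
$E{\left(n \right)} = 0$
$R{\left(h,v \right)} = 3 - h$ ($R{\left(h,v \right)} = 3 - \left(h + 0\right) = 3 - h$)
$q{\left(b \right)} = 3 + b + b^{2}$ ($q{\left(b \right)} = \left(b^{2} + \left(3 - 2\right) b\right) + 3 = \left(b^{2} + 1 b\right) + 3 = \left(b^{2} + b\right) + 3 = \left(b + b^{2}\right) + 3 = 3 + b + b^{2}$)
$2 \left(13 + q{\left(1 \right)}\right) = 2 \left(13 + \left(3 + 1 + 1^{2}\right)\right) = 2 \left(13 + \left(3 + 1 + 1\right)\right) = 2 \left(13 + 5\right) = 2 \cdot 18 = 36$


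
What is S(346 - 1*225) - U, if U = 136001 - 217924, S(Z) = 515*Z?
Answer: 144238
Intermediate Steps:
U = -81923
S(346 - 1*225) - U = 515*(346 - 1*225) - 1*(-81923) = 515*(346 - 225) + 81923 = 515*121 + 81923 = 62315 + 81923 = 144238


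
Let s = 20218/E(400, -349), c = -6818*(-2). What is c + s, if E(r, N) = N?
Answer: 4738746/349 ≈ 13578.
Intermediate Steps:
c = 13636
s = -20218/349 (s = 20218/(-349) = 20218*(-1/349) = -20218/349 ≈ -57.931)
c + s = 13636 - 20218/349 = 4738746/349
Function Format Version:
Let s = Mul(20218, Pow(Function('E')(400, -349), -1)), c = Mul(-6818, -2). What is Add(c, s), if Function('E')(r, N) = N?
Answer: Rational(4738746, 349) ≈ 13578.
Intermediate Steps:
c = 13636
s = Rational(-20218, 349) (s = Mul(20218, Pow(-349, -1)) = Mul(20218, Rational(-1, 349)) = Rational(-20218, 349) ≈ -57.931)
Add(c, s) = Add(13636, Rational(-20218, 349)) = Rational(4738746, 349)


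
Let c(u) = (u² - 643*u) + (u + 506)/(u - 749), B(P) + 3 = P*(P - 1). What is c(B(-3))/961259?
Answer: -844591/142266332 ≈ -0.0059367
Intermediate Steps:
B(P) = -3 + P*(-1 + P) (B(P) = -3 + P*(P - 1) = -3 + P*(-1 + P))
c(u) = u² - 643*u + (506 + u)/(-749 + u) (c(u) = (u² - 643*u) + (506 + u)/(-749 + u) = u² - 643*u + (506 + u)/(-749 + u))
c(B(-3))/961259 = ((506 + (-3 + (-3)² - 1*(-3))³ - 1392*(-3 + (-3)² - 1*(-3))² + 481608*(-3 + (-3)² - 1*(-3)))/(-749 + (-3 + (-3)² - 1*(-3))))/961259 = ((506 + (-3 + 9 + 3)³ - 1392*(-3 + 9 + 3)² + 481608*(-3 + 9 + 3))/(-749 + (-3 + 9 + 3)))*(1/961259) = ((506 + 9³ - 1392*9² + 481608*9)/(-749 + 9))*(1/961259) = ((506 + 729 - 1392*81 + 4334472)/(-740))*(1/961259) = -(506 + 729 - 112752 + 4334472)/740*(1/961259) = -1/740*4222955*(1/961259) = -844591/148*1/961259 = -844591/142266332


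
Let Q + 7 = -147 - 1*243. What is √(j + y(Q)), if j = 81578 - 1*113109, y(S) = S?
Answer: 2*I*√7982 ≈ 178.68*I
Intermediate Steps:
Q = -397 (Q = -7 + (-147 - 1*243) = -7 + (-147 - 243) = -7 - 390 = -397)
j = -31531 (j = 81578 - 113109 = -31531)
√(j + y(Q)) = √(-31531 - 397) = √(-31928) = 2*I*√7982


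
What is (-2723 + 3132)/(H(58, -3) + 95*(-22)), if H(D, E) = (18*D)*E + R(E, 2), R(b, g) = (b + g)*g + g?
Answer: -409/5222 ≈ -0.078323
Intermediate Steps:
R(b, g) = g + g*(b + g) (R(b, g) = g*(b + g) + g = g + g*(b + g))
H(D, E) = 6 + 2*E + 18*D*E (H(D, E) = (18*D)*E + 2*(1 + E + 2) = 18*D*E + 2*(3 + E) = 18*D*E + (6 + 2*E) = 6 + 2*E + 18*D*E)
(-2723 + 3132)/(H(58, -3) + 95*(-22)) = (-2723 + 3132)/((6 + 2*(-3) + 18*58*(-3)) + 95*(-22)) = 409/((6 - 6 - 3132) - 2090) = 409/(-3132 - 2090) = 409/(-5222) = 409*(-1/5222) = -409/5222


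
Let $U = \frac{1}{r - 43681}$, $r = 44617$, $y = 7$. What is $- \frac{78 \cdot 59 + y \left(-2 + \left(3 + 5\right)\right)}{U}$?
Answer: $-4346784$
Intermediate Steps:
$U = \frac{1}{936}$ ($U = \frac{1}{44617 - 43681} = \frac{1}{936} \approx 0.0010684$)
$- \frac{78 \cdot 59 + y \left(-2 + \left(3 + 5\right)\right)}{U} = - \left(78 \cdot 59 + 7 \left(-2 + \left(3 + 5\right)\right)\right) \frac{1}{\frac{1}{936}} = - \left(4602 + 7 \left(-2 + 8\right)\right) 936 = - \left(4602 + 7 \cdot 6\right) 936 = - \left(4602 + 42\right) 936 = - 4644 \cdot 936 = \left(-1\right) 4346784 = -4346784$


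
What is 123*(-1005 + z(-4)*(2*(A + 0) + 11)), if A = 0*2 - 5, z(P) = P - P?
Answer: -123615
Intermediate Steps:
z(P) = 0
A = -5 (A = 0 - 5 = -5)
123*(-1005 + z(-4)*(2*(A + 0) + 11)) = 123*(-1005 + 0*(2*(-5 + 0) + 11)) = 123*(-1005 + 0*(2*(-5) + 11)) = 123*(-1005 + 0*(-10 + 11)) = 123*(-1005 + 0*1) = 123*(-1005 + 0) = 123*(-1005) = -123615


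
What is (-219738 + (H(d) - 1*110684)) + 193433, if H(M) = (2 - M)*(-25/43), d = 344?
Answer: -5881977/43 ≈ -1.3679e+5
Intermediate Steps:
H(M) = -50/43 + 25*M/43 (H(M) = (2 - M)*(-25*1/43) = (2 - M)*(-25/43) = -50/43 + 25*M/43)
(-219738 + (H(d) - 1*110684)) + 193433 = (-219738 + ((-50/43 + (25/43)*344) - 1*110684)) + 193433 = (-219738 + ((-50/43 + 200) - 110684)) + 193433 = (-219738 + (8550/43 - 110684)) + 193433 = (-219738 - 4750862/43) + 193433 = -14199596/43 + 193433 = -5881977/43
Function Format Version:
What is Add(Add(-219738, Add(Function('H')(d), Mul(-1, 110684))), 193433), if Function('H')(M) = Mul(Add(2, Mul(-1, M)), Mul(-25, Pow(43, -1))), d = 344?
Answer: Rational(-5881977, 43) ≈ -1.3679e+5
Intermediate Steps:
Function('H')(M) = Add(Rational(-50, 43), Mul(Rational(25, 43), M)) (Function('H')(M) = Mul(Add(2, Mul(-1, M)), Mul(-25, Rational(1, 43))) = Mul(Add(2, Mul(-1, M)), Rational(-25, 43)) = Add(Rational(-50, 43), Mul(Rational(25, 43), M)))
Add(Add(-219738, Add(Function('H')(d), Mul(-1, 110684))), 193433) = Add(Add(-219738, Add(Add(Rational(-50, 43), Mul(Rational(25, 43), 344)), Mul(-1, 110684))), 193433) = Add(Add(-219738, Add(Add(Rational(-50, 43), 200), -110684)), 193433) = Add(Add(-219738, Add(Rational(8550, 43), -110684)), 193433) = Add(Add(-219738, Rational(-4750862, 43)), 193433) = Add(Rational(-14199596, 43), 193433) = Rational(-5881977, 43)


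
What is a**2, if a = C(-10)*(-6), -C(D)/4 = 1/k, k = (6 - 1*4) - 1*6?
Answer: 36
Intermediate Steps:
k = -4 (k = (6 - 4) - 6 = 2 - 6 = -4)
C(D) = 1 (C(D) = -4/(-4) = -4*(-1/4) = 1)
a = -6 (a = 1*(-6) = -6)
a**2 = (-6)**2 = 36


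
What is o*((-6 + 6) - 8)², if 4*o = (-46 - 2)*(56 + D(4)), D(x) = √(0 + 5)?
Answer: -43008 - 768*√5 ≈ -44725.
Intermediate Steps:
D(x) = √5
o = -672 - 12*√5 (o = ((-46 - 2)*(56 + √5))/4 = (-48*(56 + √5))/4 = (-2688 - 48*√5)/4 = -672 - 12*√5 ≈ -698.83)
o*((-6 + 6) - 8)² = (-672 - 12*√5)*((-6 + 6) - 8)² = (-672 - 12*√5)*(0 - 8)² = (-672 - 12*√5)*(-8)² = (-672 - 12*√5)*64 = -43008 - 768*√5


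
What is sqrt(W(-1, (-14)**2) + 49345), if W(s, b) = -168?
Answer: sqrt(49177) ≈ 221.76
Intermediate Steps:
sqrt(W(-1, (-14)**2) + 49345) = sqrt(-168 + 49345) = sqrt(49177)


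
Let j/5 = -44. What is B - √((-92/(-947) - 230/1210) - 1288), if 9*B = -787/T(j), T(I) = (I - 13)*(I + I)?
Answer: -787/922680 - I*√139775973635/10417 ≈ -0.00085295 - 35.89*I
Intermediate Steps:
j = -220 (j = 5*(-44) = -220)
T(I) = 2*I*(-13 + I) (T(I) = (-13 + I)*(2*I) = 2*I*(-13 + I))
B = -787/922680 (B = (-787*(-1/(440*(-13 - 220))))/9 = (-787/(2*(-220)*(-233)))/9 = (-787/102520)/9 = (-787*1/102520)/9 = (⅑)*(-787/102520) = -787/922680 ≈ -0.00085295)
B - √((-92/(-947) - 230/1210) - 1288) = -787/922680 - √((-92/(-947) - 230/1210) - 1288) = -787/922680 - √((-92*(-1/947) - 230*1/1210) - 1288) = -787/922680 - √((92/947 - 23/121) - 1288) = -787/922680 - √(-10649/114587 - 1288) = -787/922680 - √(-147598705/114587) = -787/922680 - I*√139775973635/10417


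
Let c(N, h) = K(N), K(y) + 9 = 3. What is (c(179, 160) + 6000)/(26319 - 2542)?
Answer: 5994/23777 ≈ 0.25209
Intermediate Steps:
K(y) = -6 (K(y) = -9 + 3 = -6)
c(N, h) = -6
(c(179, 160) + 6000)/(26319 - 2542) = (-6 + 6000)/(26319 - 2542) = 5994/23777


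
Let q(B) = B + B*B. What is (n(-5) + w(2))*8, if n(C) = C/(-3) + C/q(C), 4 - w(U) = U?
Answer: 82/3 ≈ 27.333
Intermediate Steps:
w(U) = 4 - U
q(B) = B + B**2
n(C) = 1/(1 + C) - C/3 (n(C) = C/(-3) + C/((C*(1 + C))) = C*(-1/3) + C*(1/(C*(1 + C))) = -C/3 + 1/(1 + C) = 1/(1 + C) - C/3)
(n(-5) + w(2))*8 = ((3 - 1*(-5)*(1 - 5))/(3*(1 - 5)) + (4 - 1*2))*8 = ((1/3)*(3 - 1*(-5)*(-4))/(-4) + (4 - 2))*8 = ((1/3)*(-1/4)*(3 - 20) + 2)*8 = ((1/3)*(-1/4)*(-17) + 2)*8 = (17/12 + 2)*8 = (41/12)*8 = 82/3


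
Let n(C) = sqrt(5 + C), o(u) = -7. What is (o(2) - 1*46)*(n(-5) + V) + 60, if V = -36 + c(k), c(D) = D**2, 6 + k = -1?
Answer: -629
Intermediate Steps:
k = -7 (k = -6 - 1 = -7)
V = 13 (V = -36 + (-7)**2 = -36 + 49 = 13)
(o(2) - 1*46)*(n(-5) + V) + 60 = (-7 - 1*46)*(sqrt(5 - 5) + 13) + 60 = (-7 - 46)*(sqrt(0) + 13) + 60 = -53*(0 + 13) + 60 = -53*13 + 60 = -689 + 60 = -629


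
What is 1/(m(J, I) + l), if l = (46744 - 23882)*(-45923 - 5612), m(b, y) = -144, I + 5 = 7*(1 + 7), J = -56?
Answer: -1/1178193314 ≈ -8.4876e-10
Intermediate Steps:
I = 51 (I = -5 + 7*(1 + 7) = -5 + 7*8 = -5 + 56 = 51)
l = -1178193170 (l = 22862*(-51535) = -1178193170)
1/(m(J, I) + l) = 1/(-144 - 1178193170) = 1/(-1178193314) = -1/1178193314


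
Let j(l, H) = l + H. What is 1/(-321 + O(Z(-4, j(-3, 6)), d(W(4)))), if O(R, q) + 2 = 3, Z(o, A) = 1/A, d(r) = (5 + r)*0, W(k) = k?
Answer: -1/320 ≈ -0.0031250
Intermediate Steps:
j(l, H) = H + l
d(r) = 0
O(R, q) = 1 (O(R, q) = -2 + 3 = 1)
1/(-321 + O(Z(-4, j(-3, 6)), d(W(4)))) = 1/(-321 + 1) = 1/(-320) = -1/320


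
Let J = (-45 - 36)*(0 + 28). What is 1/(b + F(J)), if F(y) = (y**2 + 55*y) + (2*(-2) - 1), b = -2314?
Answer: 1/5016765 ≈ 1.9933e-7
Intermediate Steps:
J = -2268 (J = -81*28 = -2268)
F(y) = -5 + y**2 + 55*y (F(y) = (y**2 + 55*y) + (-4 - 1) = (y**2 + 55*y) - 5 = -5 + y**2 + 55*y)
1/(b + F(J)) = 1/(-2314 + (-5 + (-2268)**2 + 55*(-2268))) = 1/(-2314 + (-5 + 5143824 - 124740)) = 1/(-2314 + 5019079) = 1/5016765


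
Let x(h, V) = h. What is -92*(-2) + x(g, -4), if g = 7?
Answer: 191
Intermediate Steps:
-92*(-2) + x(g, -4) = -92*(-2) + 7 = 184 + 7 = 191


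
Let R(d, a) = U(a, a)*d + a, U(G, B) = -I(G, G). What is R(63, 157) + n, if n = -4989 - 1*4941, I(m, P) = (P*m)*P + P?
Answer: -243822923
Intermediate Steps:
I(m, P) = P + m*P² (I(m, P) = m*P² + P = P + m*P²)
U(G, B) = -G*(1 + G²) (U(G, B) = -G*(1 + G*G) = -G*(1 + G²))
n = -9930 (n = -4989 - 4941 = -9930)
R(d, a) = a + d*(-a - a³) (R(d, a) = (-a - a³)*d + a = d*(-a - a³) + a = a + d*(-a - a³))
R(63, 157) + n = 157*(1 - 1*63*(1 + 157²)) - 9930 = 157*(1 - 1*63*(1 + 24649)) - 9930 = 157*(1 - 1*63*24650) - 9930 = 157*(1 - 1552950) - 9930 = 157*(-1552949) - 9930 = -243812993 - 9930 = -243822923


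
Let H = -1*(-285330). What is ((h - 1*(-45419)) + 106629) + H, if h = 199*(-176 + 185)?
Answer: 439169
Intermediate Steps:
h = 1791 (h = 199*9 = 1791)
H = 285330
((h - 1*(-45419)) + 106629) + H = ((1791 - 1*(-45419)) + 106629) + 285330 = ((1791 + 45419) + 106629) + 285330 = (47210 + 106629) + 285330 = 153839 + 285330 = 439169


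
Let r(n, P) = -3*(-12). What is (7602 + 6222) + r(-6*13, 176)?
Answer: 13860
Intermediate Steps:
r(n, P) = 36
(7602 + 6222) + r(-6*13, 176) = (7602 + 6222) + 36 = 13824 + 36 = 13860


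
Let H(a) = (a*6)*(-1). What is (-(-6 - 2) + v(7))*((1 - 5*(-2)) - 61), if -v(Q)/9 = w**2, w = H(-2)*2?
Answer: 258800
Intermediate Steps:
H(a) = -6*a (H(a) = (6*a)*(-1) = -6*a)
w = 24 (w = -6*(-2)*2 = 12*2 = 24)
v(Q) = -5184 (v(Q) = -9*24**2 = -9*576 = -5184)
(-(-6 - 2) + v(7))*((1 - 5*(-2)) - 61) = (-(-6 - 2) - 5184)*((1 - 5*(-2)) - 61) = (-1*(-8) - 5184)*((1 + 10) - 61) = (8 - 5184)*(11 - 61) = -5176*(-50) = 258800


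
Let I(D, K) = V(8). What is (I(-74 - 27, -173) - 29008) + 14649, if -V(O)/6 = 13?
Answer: -14437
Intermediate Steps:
V(O) = -78 (V(O) = -6*13 = -78)
I(D, K) = -78
(I(-74 - 27, -173) - 29008) + 14649 = (-78 - 29008) + 14649 = -29086 + 14649 = -14437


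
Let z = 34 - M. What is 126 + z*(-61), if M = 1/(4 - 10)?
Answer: -11749/6 ≈ -1958.2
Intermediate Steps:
M = -1/6 (M = 1/(-6) = -1/6 ≈ -0.16667)
z = 205/6 (z = 34 - 1*(-1/6) = 34 + 1/6 = 205/6 ≈ 34.167)
126 + z*(-61) = 126 + (205/6)*(-61) = 126 - 12505/6 = -11749/6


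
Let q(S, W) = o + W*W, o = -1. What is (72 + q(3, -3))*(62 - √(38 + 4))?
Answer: 4960 - 80*√42 ≈ 4441.5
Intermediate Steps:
q(S, W) = -1 + W² (q(S, W) = -1 + W*W = -1 + W²)
(72 + q(3, -3))*(62 - √(38 + 4)) = (72 + (-1 + (-3)²))*(62 - √(38 + 4)) = (72 + (-1 + 9))*(62 - √42) = (72 + 8)*(62 - √42) = 80*(62 - √42) = 4960 - 80*√42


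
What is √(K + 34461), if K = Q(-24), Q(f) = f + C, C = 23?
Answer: 2*√8615 ≈ 185.63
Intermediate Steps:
Q(f) = 23 + f (Q(f) = f + 23 = 23 + f)
K = -1 (K = 23 - 24 = -1)
√(K + 34461) = √(-1 + 34461) = √34460 = 2*√8615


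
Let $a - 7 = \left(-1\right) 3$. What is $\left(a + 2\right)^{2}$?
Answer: $36$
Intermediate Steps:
$a = 4$ ($a = 7 - 3 = 4$)
$\left(a + 2\right)^{2} = \left(4 + 2\right)^{2} = 6^{2} = 36$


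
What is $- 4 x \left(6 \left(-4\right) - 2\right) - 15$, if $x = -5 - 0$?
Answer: $-535$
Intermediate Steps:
$x = -5$ ($x = -5 + 0 = -5$)
$- 4 x \left(6 \left(-4\right) - 2\right) - 15 = \left(-4\right) \left(-5\right) \left(6 \left(-4\right) - 2\right) - 15 = 20 \left(-24 - 2\right) - 15 = 20 \left(-26\right) - 15 = -520 - 15 = -535$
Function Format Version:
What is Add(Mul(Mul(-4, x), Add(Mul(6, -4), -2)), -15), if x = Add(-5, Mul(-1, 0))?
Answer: -535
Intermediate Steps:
x = -5 (x = Add(-5, 0) = -5)
Add(Mul(Mul(-4, x), Add(Mul(6, -4), -2)), -15) = Add(Mul(Mul(-4, -5), Add(Mul(6, -4), -2)), -15) = Add(Mul(20, Add(-24, -2)), -15) = Add(Mul(20, -26), -15) = Add(-520, -15) = -535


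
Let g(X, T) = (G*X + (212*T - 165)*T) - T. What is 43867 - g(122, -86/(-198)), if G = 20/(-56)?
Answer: 3014775292/68607 ≈ 43943.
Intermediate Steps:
G = -5/14 (G = 20*(-1/56) = -5/14 ≈ -0.35714)
g(X, T) = -T - 5*X/14 + T*(-165 + 212*T) (g(X, T) = (-5*X/14 + (212*T - 165)*T) - T = (-5*X/14 + (-165 + 212*T)*T) - T = (-5*X/14 + T*(-165 + 212*T)) - T = -T - 5*X/14 + T*(-165 + 212*T))
43867 - g(122, -86/(-198)) = 43867 - (-(-14276)/(-198) + 212*(-86/(-198))² - 5/14*122) = 43867 - (-(-14276)*(-1)/198 + 212*(-86*(-1/198))² - 305/7) = 43867 - (-166*43/99 + 212*(43/99)² - 305/7) = 43867 - (-7138/99 + 212*(1849/9801) - 305/7) = 43867 - (-7138/99 + 391988/9801 - 305/7) = 43867 - 1*(-5192023/68607) = 43867 + 5192023/68607 = 3014775292/68607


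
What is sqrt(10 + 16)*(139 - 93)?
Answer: 46*sqrt(26) ≈ 234.55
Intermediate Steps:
sqrt(10 + 16)*(139 - 93) = sqrt(26)*46 = 46*sqrt(26)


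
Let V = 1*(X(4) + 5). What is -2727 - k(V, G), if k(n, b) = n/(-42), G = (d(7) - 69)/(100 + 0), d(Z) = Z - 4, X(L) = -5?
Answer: -2727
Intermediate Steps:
d(Z) = -4 + Z
V = 0 (V = 1*(-5 + 5) = 1*0 = 0)
G = -33/50 (G = ((-4 + 7) - 69)/(100 + 0) = (3 - 69)/100 = -66*1/100 = -33/50 ≈ -0.66000)
k(n, b) = -n/42 (k(n, b) = n*(-1/42) = -n/42)
-2727 - k(V, G) = -2727 - (-1)*0/42 = -2727 - 1*0 = -2727 + 0 = -2727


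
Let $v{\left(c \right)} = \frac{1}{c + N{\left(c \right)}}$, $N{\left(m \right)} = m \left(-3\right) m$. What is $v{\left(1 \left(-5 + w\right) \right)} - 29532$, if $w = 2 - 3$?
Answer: $- \frac{3366649}{114} \approx -29532.0$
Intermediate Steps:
$w = -1$
$N{\left(m \right)} = - 3 m^{2}$ ($N{\left(m \right)} = - 3 m m = - 3 m^{2}$)
$v{\left(c \right)} = \frac{1}{c - 3 c^{2}}$
$v{\left(1 \left(-5 + w\right) \right)} - 29532 = - \frac{1}{1 \left(-5 - 1\right) \left(-1 + 3 \cdot 1 \left(-5 - 1\right)\right)} - 29532 = - \frac{1}{1 \left(-6\right) \left(-1 + 3 \cdot 1 \left(-6\right)\right)} - 29532 = - \frac{1}{\left(-6\right) \left(-1 + 3 \left(-6\right)\right)} - 29532 = \left(-1\right) \left(- \frac{1}{6}\right) \frac{1}{-1 - 18} - 29532 = \left(-1\right) \left(- \frac{1}{6}\right) \frac{1}{-19} - 29532 = \left(-1\right) \left(- \frac{1}{6}\right) \left(- \frac{1}{19}\right) - 29532 = - \frac{1}{114} - 29532 = - \frac{3366649}{114}$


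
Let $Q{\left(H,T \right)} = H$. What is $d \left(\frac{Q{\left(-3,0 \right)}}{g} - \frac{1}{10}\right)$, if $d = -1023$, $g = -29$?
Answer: $- \frac{1023}{290} \approx -3.5276$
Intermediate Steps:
$d \left(\frac{Q{\left(-3,0 \right)}}{g} - \frac{1}{10}\right) = - 1023 \left(- \frac{3}{-29} - \frac{1}{10}\right) = - 1023 \left(\left(-3\right) \left(- \frac{1}{29}\right) - \frac{1}{10}\right) = - 1023 \left(\frac{3}{29} - \frac{1}{10}\right) = \left(-1023\right) \frac{1}{290} = - \frac{1023}{290}$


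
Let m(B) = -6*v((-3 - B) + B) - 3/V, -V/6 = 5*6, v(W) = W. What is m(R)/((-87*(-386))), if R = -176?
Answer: 1081/2014920 ≈ 0.00053650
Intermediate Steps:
V = -180 (V = -30*6 = -6*30 = -180)
m(B) = 1081/60 (m(B) = -6*((-3 - B) + B) - 3/(-180) = -6*(-3) - 3*(-1/180) = 18 + 1/60 = 1081/60)
m(R)/((-87*(-386))) = 1081/(60*((-87*(-386)))) = (1081/60)/33582 = (1081/60)*(1/33582) = 1081/2014920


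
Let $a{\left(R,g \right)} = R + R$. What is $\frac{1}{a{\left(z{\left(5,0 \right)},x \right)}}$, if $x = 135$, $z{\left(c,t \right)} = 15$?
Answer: $\frac{1}{30} \approx 0.033333$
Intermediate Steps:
$a{\left(R,g \right)} = 2 R$
$\frac{1}{a{\left(z{\left(5,0 \right)},x \right)}} = \frac{1}{2 \cdot 15} = \frac{1}{30}$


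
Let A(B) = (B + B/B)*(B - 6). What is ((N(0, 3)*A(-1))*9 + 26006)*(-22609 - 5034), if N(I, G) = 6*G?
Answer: -718883858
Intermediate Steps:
A(B) = (1 + B)*(-6 + B) (A(B) = (B + 1)*(-6 + B) = (1 + B)*(-6 + B))
((N(0, 3)*A(-1))*9 + 26006)*(-22609 - 5034) = (((6*3)*(-6 + (-1)² - 5*(-1)))*9 + 26006)*(-22609 - 5034) = ((18*(-6 + 1 + 5))*9 + 26006)*(-27643) = ((18*0)*9 + 26006)*(-27643) = (0*9 + 26006)*(-27643) = (0 + 26006)*(-27643) = 26006*(-27643) = -718883858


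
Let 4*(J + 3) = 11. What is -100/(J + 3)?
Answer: -400/11 ≈ -36.364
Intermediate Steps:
J = -1/4 (J = -3 + (1/4)*11 = -3 + 11/4 = -1/4 ≈ -0.25000)
-100/(J + 3) = -100/(-1/4 + 3) = -100/11/4 = -100*4/11 = -400/11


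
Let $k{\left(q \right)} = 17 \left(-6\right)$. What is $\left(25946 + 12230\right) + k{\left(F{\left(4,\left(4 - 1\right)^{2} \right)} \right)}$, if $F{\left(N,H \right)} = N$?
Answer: $38074$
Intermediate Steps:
$k{\left(q \right)} = -102$
$\left(25946 + 12230\right) + k{\left(F{\left(4,\left(4 - 1\right)^{2} \right)} \right)} = \left(25946 + 12230\right) - 102 = 38176 - 102 = 38074$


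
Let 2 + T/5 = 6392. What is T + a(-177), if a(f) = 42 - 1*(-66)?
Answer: 32058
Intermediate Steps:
a(f) = 108 (a(f) = 42 + 66 = 108)
T = 31950 (T = -10 + 5*6392 = -10 + 31960 = 31950)
T + a(-177) = 31950 + 108 = 32058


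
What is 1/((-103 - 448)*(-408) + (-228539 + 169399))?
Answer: 1/165668 ≈ 6.0362e-6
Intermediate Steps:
1/((-103 - 448)*(-408) + (-228539 + 169399)) = 1/(-551*(-408) - 59140) = 1/(224808 - 59140) = 1/165668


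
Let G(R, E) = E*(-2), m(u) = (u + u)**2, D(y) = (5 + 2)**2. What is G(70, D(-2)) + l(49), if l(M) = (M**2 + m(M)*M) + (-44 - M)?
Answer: 472806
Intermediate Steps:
D(y) = 49 (D(y) = 7**2 = 49)
m(u) = 4*u**2 (m(u) = (2*u)**2 = 4*u**2)
G(R, E) = -2*E
l(M) = -44 + M**2 - M + 4*M**3 (l(M) = (M**2 + (4*M**2)*M) + (-44 - M) = (M**2 + 4*M**3) + (-44 - M) = -44 + M**2 - M + 4*M**3)
G(70, D(-2)) + l(49) = -2*49 + (-44 + 49**2 - 1*49 + 4*49**3) = -98 + (-44 + 2401 - 49 + 4*117649) = -98 + (-44 + 2401 - 49 + 470596) = -98 + 472904 = 472806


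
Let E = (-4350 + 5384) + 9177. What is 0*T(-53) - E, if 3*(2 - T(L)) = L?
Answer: -10211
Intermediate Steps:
T(L) = 2 - L/3
E = 10211 (E = 1034 + 9177 = 10211)
0*T(-53) - E = 0*(2 - 1/3*(-53)) - 1*10211 = 0*(2 + 53/3) - 10211 = 0*(59/3) - 10211 = 0 - 10211 = -10211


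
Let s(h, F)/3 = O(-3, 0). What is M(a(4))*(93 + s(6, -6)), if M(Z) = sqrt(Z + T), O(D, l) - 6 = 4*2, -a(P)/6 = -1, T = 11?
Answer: 135*sqrt(17) ≈ 556.62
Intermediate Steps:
a(P) = 6 (a(P) = -6*(-1) = 6)
O(D, l) = 14 (O(D, l) = 6 + 4*2 = 6 + 8 = 14)
M(Z) = sqrt(11 + Z) (M(Z) = sqrt(Z + 11) = sqrt(11 + Z))
s(h, F) = 42 (s(h, F) = 3*14 = 42)
M(a(4))*(93 + s(6, -6)) = sqrt(11 + 6)*(93 + 42) = sqrt(17)*135 = 135*sqrt(17)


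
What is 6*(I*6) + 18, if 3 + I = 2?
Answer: -18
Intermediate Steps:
I = -1 (I = -3 + 2 = -1)
6*(I*6) + 18 = 6*(-1*6) + 18 = 6*(-6) + 18 = -36 + 18 = -18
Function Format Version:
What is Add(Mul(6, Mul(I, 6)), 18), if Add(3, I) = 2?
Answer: -18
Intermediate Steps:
I = -1 (I = Add(-3, 2) = -1)
Add(Mul(6, Mul(I, 6)), 18) = Add(Mul(6, Mul(-1, 6)), 18) = Add(Mul(6, -6), 18) = Add(-36, 18) = -18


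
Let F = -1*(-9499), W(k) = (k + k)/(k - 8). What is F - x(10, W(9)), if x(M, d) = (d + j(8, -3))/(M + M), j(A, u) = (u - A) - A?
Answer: 189981/20 ≈ 9499.0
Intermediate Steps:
j(A, u) = u - 2*A
W(k) = 2*k/(-8 + k) (W(k) = (2*k)/(-8 + k) = 2*k/(-8 + k))
x(M, d) = (-19 + d)/(2*M) (x(M, d) = (d + (-3 - 2*8))/(M + M) = (d + (-3 - 16))/((2*M)) = (d - 19)*(1/(2*M)) = (-19 + d)*(1/(2*M)) = (-19 + d)/(2*M))
F = 9499
F - x(10, W(9)) = 9499 - (-19 + 2*9/(-8 + 9))/(2*10) = 9499 - (-19 + 2*9/1)/(2*10) = 9499 - (-19 + 2*9*1)/(2*10) = 9499 - (-19 + 18)/(2*10) = 9499 - (-1)/(2*10) = 9499 - 1*(-1/20) = 9499 + 1/20 = 189981/20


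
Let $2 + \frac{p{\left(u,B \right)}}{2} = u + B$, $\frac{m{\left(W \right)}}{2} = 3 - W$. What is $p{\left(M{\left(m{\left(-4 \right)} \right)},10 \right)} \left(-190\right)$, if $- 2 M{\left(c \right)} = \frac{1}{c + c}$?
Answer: $- \frac{42465}{14} \approx -3033.2$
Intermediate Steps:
$m{\left(W \right)} = 6 - 2 W$ ($m{\left(W \right)} = 2 \left(3 - W\right) = 6 - 2 W$)
$M{\left(c \right)} = - \frac{1}{4 c}$ ($M{\left(c \right)} = - \frac{1}{2 \left(c + c\right)} = - \frac{1}{2 \cdot 2 c} = - \frac{\frac{1}{2} \frac{1}{c}}{2} = - \frac{1}{4 c}$)
$p{\left(u,B \right)} = -4 + 2 B + 2 u$ ($p{\left(u,B \right)} = -4 + 2 \left(u + B\right) = -4 + 2 \left(B + u\right) = -4 + \left(2 B + 2 u\right) = -4 + 2 B + 2 u$)
$p{\left(M{\left(m{\left(-4 \right)} \right)},10 \right)} \left(-190\right) = \left(-4 + 2 \cdot 10 + 2 \left(- \frac{1}{4 \left(6 - -8\right)}\right)\right) \left(-190\right) = \left(-4 + 20 + 2 \left(- \frac{1}{4 \left(6 + 8\right)}\right)\right) \left(-190\right) = \left(-4 + 20 + 2 \left(- \frac{1}{4 \cdot 14}\right)\right) \left(-190\right) = \left(-4 + 20 + 2 \left(\left(- \frac{1}{4}\right) \frac{1}{14}\right)\right) \left(-190\right) = \left(-4 + 20 + 2 \left(- \frac{1}{56}\right)\right) \left(-190\right) = \left(-4 + 20 - \frac{1}{28}\right) \left(-190\right) = \frac{447}{28} \left(-190\right) = - \frac{42465}{14}$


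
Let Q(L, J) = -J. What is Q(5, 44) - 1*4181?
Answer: -4225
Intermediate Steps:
Q(5, 44) - 1*4181 = -1*44 - 1*4181 = -44 - 4181 = -4225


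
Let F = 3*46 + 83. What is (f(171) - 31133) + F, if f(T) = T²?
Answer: -1671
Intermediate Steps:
F = 221 (F = 138 + 83 = 221)
(f(171) - 31133) + F = (171² - 31133) + 221 = (29241 - 31133) + 221 = -1892 + 221 = -1671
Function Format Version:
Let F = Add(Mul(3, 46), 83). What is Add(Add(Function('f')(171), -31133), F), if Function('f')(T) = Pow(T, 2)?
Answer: -1671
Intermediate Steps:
F = 221 (F = Add(138, 83) = 221)
Add(Add(Function('f')(171), -31133), F) = Add(Add(Pow(171, 2), -31133), 221) = Add(Add(29241, -31133), 221) = Add(-1892, 221) = -1671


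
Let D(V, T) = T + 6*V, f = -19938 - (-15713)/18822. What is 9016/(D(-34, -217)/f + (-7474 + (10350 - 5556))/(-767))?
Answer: 1297503229268428/505883690597 ≈ 2564.8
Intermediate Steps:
f = -375257323/18822 (f = -19938 - (-15713)/18822 = -19938 - 1*(-15713/18822) = -19938 + 15713/18822 = -375257323/18822 ≈ -19937.)
9016/(D(-34, -217)/f + (-7474 + (10350 - 5556))/(-767)) = 9016/((-217 + 6*(-34))/(-375257323/18822) + (-7474 + (10350 - 5556))/(-767)) = 9016/((-217 - 204)*(-18822/375257323) + (-7474 + 4794)*(-1/767)) = 9016/(-421*(-18822/375257323) - 2680*(-1/767)) = 9016/(7924062/375257323 + 2680/767) = 9016/(1011767381194/287822366741) = 9016*(287822366741/1011767381194) = 1297503229268428/505883690597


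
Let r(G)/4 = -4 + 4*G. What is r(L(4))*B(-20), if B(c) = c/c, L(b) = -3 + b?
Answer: 0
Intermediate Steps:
B(c) = 1
r(G) = -16 + 16*G (r(G) = 4*(-4 + 4*G) = -16 + 16*G)
r(L(4))*B(-20) = (-16 + 16*(-3 + 4))*1 = (-16 + 16*1)*1 = (-16 + 16)*1 = 0*1 = 0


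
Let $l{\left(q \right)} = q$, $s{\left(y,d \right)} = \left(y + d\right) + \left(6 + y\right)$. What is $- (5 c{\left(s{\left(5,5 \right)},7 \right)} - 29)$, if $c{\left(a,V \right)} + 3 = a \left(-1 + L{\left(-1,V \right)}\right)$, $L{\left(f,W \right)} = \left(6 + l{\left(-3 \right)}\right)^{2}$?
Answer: $-796$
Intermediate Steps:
$s{\left(y,d \right)} = 6 + d + 2 y$ ($s{\left(y,d \right)} = \left(d + y\right) + \left(6 + y\right) = 6 + d + 2 y$)
$L{\left(f,W \right)} = 9$ ($L{\left(f,W \right)} = \left(6 - 3\right)^{2} = 3^{2} = 9$)
$c{\left(a,V \right)} = -3 + 8 a$ ($c{\left(a,V \right)} = -3 + a \left(-1 + 9\right) = -3 + a 8 = -3 + 8 a$)
$- (5 c{\left(s{\left(5,5 \right)},7 \right)} - 29) = - (5 \left(-3 + 8 \left(6 + 5 + 2 \cdot 5\right)\right) - 29) = - (5 \left(-3 + 8 \left(6 + 5 + 10\right)\right) - 29) = - (5 \left(-3 + 8 \cdot 21\right) - 29) = - (5 \left(-3 + 168\right) - 29) = - (5 \cdot 165 - 29) = - (825 - 29) = \left(-1\right) 796 = -796$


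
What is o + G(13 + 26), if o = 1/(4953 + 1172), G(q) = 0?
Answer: 1/6125 ≈ 0.00016327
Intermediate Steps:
o = 1/6125 ≈ 0.00016327
o + G(13 + 26) = 1/6125 + 0 = 1/6125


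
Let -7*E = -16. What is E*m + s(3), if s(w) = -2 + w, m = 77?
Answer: 177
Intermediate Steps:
E = 16/7 (E = -1/7*(-16) = 16/7 ≈ 2.2857)
E*m + s(3) = (16/7)*77 + (-2 + 3) = 176 + 1 = 177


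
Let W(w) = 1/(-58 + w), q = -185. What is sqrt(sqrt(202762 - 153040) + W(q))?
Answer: sqrt(-3 + 729*sqrt(49722))/27 ≈ 14.933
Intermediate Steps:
sqrt(sqrt(202762 - 153040) + W(q)) = sqrt(sqrt(202762 - 153040) + 1/(-58 - 185)) = sqrt(sqrt(49722) + 1/(-243)) = sqrt(sqrt(49722) - 1/243) = sqrt(-1/243 + sqrt(49722))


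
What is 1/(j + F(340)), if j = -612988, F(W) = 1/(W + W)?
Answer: -680/416831839 ≈ -1.6314e-6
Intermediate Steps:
F(W) = 1/(2*W)
1/(j + F(340)) = 1/(-612988 + (½)/340) = 1/(-612988 + (½)*(1/340)) = 1/(-612988 + 1/680) = 1/(-416831839/680) = -680/416831839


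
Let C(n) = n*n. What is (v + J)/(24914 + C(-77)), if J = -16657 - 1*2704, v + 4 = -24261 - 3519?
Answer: -15715/10281 ≈ -1.5285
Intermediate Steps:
v = -27784 (v = -4 + (-24261 - 3519) = -4 - 27780 = -27784)
J = -19361 (J = -16657 - 2704 = -19361)
C(n) = n²
(v + J)/(24914 + C(-77)) = (-27784 - 19361)/(24914 + (-77)²) = -47145/(24914 + 5929) = -47145/30843 = -47145*1/30843 = -15715/10281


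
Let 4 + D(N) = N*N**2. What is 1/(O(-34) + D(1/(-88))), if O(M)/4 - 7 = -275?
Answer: -681472/733263873 ≈ -0.00092937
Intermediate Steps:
O(M) = -1072 (O(M) = 28 + 4*(-275) = 28 - 1100 = -1072)
D(N) = -4 + N**3 (D(N) = -4 + N*N**2 = -4 + N**3)
1/(O(-34) + D(1/(-88))) = 1/(-1072 + (-4 + (1/(-88))**3)) = 1/(-1072 + (-4 + (-1/88)**3)) = 1/(-1072 + (-4 - 1/681472)) = 1/(-1072 - 2725889/681472) = 1/(-733263873/681472) = -681472/733263873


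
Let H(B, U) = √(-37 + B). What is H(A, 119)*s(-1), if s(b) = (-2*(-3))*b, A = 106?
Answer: -6*√69 ≈ -49.840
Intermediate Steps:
s(b) = 6*b
H(A, 119)*s(-1) = √(-37 + 106)*(6*(-1)) = √69*(-6) = -6*√69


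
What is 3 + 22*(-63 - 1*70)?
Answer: -2923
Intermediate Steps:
3 + 22*(-63 - 1*70) = 3 + 22*(-63 - 70) = 3 + 22*(-133) = 3 - 2926 = -2923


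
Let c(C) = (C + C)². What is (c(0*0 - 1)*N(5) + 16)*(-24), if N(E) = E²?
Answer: -2784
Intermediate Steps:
c(C) = 4*C² (c(C) = (2*C)² = 4*C²)
(c(0*0 - 1)*N(5) + 16)*(-24) = ((4*(0*0 - 1)²)*5² + 16)*(-24) = ((4*(0 - 1)²)*25 + 16)*(-24) = ((4*(-1)²)*25 + 16)*(-24) = ((4*1)*25 + 16)*(-24) = (4*25 + 16)*(-24) = (100 + 16)*(-24) = 116*(-24) = -2784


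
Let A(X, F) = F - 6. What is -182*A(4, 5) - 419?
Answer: -237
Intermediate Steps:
A(X, F) = -6 + F
-182*A(4, 5) - 419 = -182*(-6 + 5) - 419 = -182*(-1) - 419 = 182 - 419 = -237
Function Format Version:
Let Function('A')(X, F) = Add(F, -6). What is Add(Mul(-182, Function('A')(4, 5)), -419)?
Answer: -237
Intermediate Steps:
Function('A')(X, F) = Add(-6, F)
Add(Mul(-182, Function('A')(4, 5)), -419) = Add(Mul(-182, Add(-6, 5)), -419) = Add(Mul(-182, -1), -419) = Add(182, -419) = -237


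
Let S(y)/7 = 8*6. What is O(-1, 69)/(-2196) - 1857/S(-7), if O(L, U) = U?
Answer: -113921/20496 ≈ -5.5582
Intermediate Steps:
S(y) = 336 (S(y) = 7*(8*6) = 7*48 = 336)
O(-1, 69)/(-2196) - 1857/S(-7) = 69/(-2196) - 1857/336 = 69*(-1/2196) - 1857*1/336 = -23/732 - 619/112 = -113921/20496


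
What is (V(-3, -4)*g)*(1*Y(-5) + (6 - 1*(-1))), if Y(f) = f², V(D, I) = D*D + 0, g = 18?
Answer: 5184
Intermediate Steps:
V(D, I) = D² (V(D, I) = D² + 0 = D²)
(V(-3, -4)*g)*(1*Y(-5) + (6 - 1*(-1))) = ((-3)²*18)*(1*(-5)² + (6 - 1*(-1))) = (9*18)*(1*25 + (6 + 1)) = 162*(25 + 7) = 162*32 = 5184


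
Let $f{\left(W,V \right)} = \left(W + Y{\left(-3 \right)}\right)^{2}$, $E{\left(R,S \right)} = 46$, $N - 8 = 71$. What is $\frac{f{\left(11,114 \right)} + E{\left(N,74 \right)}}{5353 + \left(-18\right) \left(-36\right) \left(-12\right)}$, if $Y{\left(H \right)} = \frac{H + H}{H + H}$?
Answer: $- \frac{190}{2423} \approx -0.078415$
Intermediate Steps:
$N = 79$ ($N = 8 + 71 = 79$)
$Y{\left(H \right)} = 1$ ($Y{\left(H \right)} = \frac{2 H}{2 H} = 2 H \frac{1}{2 H} = 1$)
$f{\left(W,V \right)} = \left(1 + W\right)^{2}$ ($f{\left(W,V \right)} = \left(W + 1\right)^{2} = \left(1 + W\right)^{2}$)
$\frac{f{\left(11,114 \right)} + E{\left(N,74 \right)}}{5353 + \left(-18\right) \left(-36\right) \left(-12\right)} = \frac{\left(1 + 11\right)^{2} + 46}{5353 + \left(-18\right) \left(-36\right) \left(-12\right)} = \frac{12^{2} + 46}{5353 + 648 \left(-12\right)} = \frac{144 + 46}{5353 - 7776} = \frac{190}{-2423} = 190 \left(- \frac{1}{2423}\right) = - \frac{190}{2423}$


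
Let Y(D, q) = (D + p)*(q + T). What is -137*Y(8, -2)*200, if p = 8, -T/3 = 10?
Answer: 14028800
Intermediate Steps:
T = -30 (T = -3*10 = -30)
Y(D, q) = (-30 + q)*(8 + D) (Y(D, q) = (D + 8)*(q - 30) = (8 + D)*(-30 + q) = (-30 + q)*(8 + D))
-137*Y(8, -2)*200 = -137*(-240 - 30*8 + 8*(-2) + 8*(-2))*200 = -137*(-240 - 240 - 16 - 16)*200 = -137*(-512)*200 = 70144*200 = 14028800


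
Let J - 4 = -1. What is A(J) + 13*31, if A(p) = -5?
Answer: 398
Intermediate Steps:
J = 3 (J = 4 - 1 = 3)
A(J) + 13*31 = -5 + 13*31 = -5 + 403 = 398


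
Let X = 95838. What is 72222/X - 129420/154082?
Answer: -106270313/1230575893 ≈ -0.086358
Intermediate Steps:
72222/X - 129420/154082 = 72222/95838 - 129420/154082 = 72222*(1/95838) - 129420*1/154082 = 12037/15973 - 64710/77041 = -106270313/1230575893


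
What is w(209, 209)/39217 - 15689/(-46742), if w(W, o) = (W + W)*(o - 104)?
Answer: 2666781893/1833081014 ≈ 1.4548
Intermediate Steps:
w(W, o) = 2*W*(-104 + o) (w(W, o) = (2*W)*(-104 + o) = 2*W*(-104 + o))
w(209, 209)/39217 - 15689/(-46742) = (2*209*(-104 + 209))/39217 - 15689/(-46742) = (2*209*105)*(1/39217) - 15689*(-1/46742) = 43890*(1/39217) + 15689/46742 = 43890/39217 + 15689/46742 = 2666781893/1833081014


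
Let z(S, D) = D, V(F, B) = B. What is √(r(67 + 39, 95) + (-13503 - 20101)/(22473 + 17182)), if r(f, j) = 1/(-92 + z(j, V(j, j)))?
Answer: I*√7275542505/118965 ≈ 0.71699*I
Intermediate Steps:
r(f, j) = 1/(-92 + j)
√(r(67 + 39, 95) + (-13503 - 20101)/(22473 + 17182)) = √(1/(-92 + 95) + (-13503 - 20101)/(22473 + 17182)) = √(1/3 - 33604/39655) = √(⅓ - 33604*1/39655) = √(⅓ - 33604/39655) = √(-61157/118965) = I*√7275542505/118965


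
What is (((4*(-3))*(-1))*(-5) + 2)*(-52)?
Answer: 3016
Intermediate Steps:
(((4*(-3))*(-1))*(-5) + 2)*(-52) = (-12*(-1)*(-5) + 2)*(-52) = (12*(-5) + 2)*(-52) = (-60 + 2)*(-52) = -58*(-52) = 3016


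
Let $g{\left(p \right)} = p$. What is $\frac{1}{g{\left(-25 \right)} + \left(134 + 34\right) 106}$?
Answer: $\frac{1}{17783} \approx 5.6233 \cdot 10^{-5}$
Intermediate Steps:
$\frac{1}{g{\left(-25 \right)} + \left(134 + 34\right) 106} = \frac{1}{-25 + \left(134 + 34\right) 106} = \frac{1}{-25 + 168 \cdot 106} = \frac{1}{-25 + 17808} = \frac{1}{17783}$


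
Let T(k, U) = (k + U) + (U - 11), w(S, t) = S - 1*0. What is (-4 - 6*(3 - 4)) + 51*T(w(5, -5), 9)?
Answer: 614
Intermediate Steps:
w(S, t) = S (w(S, t) = S + 0 = S)
T(k, U) = -11 + k + 2*U (T(k, U) = (U + k) + (-11 + U) = -11 + k + 2*U)
(-4 - 6*(3 - 4)) + 51*T(w(5, -5), 9) = (-4 - 6*(3 - 4)) + 51*(-11 + 5 + 2*9) = (-4 - 6*(-1)) + 51*(-11 + 5 + 18) = (-4 - 1*(-6)) + 51*12 = (-4 + 6) + 612 = 2 + 612 = 614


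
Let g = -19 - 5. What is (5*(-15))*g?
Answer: 1800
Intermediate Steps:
g = -24
(5*(-15))*g = (5*(-15))*(-24) = -75*(-24) = 1800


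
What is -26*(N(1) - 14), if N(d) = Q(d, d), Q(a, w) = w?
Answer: 338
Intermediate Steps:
N(d) = d
-26*(N(1) - 14) = -26*(1 - 14) = -26*(-13) = 338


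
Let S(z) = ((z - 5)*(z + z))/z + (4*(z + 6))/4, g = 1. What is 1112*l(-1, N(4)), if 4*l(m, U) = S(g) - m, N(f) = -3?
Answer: 0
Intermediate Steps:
S(z) = -4 + 3*z (S(z) = ((-5 + z)*(2*z))/z + (4*(6 + z))*(¼) = (2*z*(-5 + z))/z + (24 + 4*z)*(¼) = (-10 + 2*z) + (6 + z) = -4 + 3*z)
l(m, U) = -¼ - m/4 (l(m, U) = ((-4 + 3*1) - m)/4 = ((-4 + 3) - m)/4 = (-1 - m)/4 = -¼ - m/4)
1112*l(-1, N(4)) = 1112*(-¼ - ¼*(-1)) = 1112*(-¼ + ¼) = 1112*0 = 0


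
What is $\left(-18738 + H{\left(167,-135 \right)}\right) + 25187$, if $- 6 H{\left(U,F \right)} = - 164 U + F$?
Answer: $\frac{66217}{6} \approx 11036.0$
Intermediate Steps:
$H{\left(U,F \right)} = - \frac{F}{6} + \frac{82 U}{3}$ ($H{\left(U,F \right)} = - \frac{- 164 U + F}{6} = - \frac{F - 164 U}{6} = - \frac{F}{6} + \frac{82 U}{3}$)
$\left(-18738 + H{\left(167,-135 \right)}\right) + 25187 = \left(-18738 + \left(\left(- \frac{1}{6}\right) \left(-135\right) + \frac{82}{3} \cdot 167\right)\right) + 25187 = \left(-18738 + \left(\frac{45}{2} + \frac{13694}{3}\right)\right) + 25187 = \left(-18738 + \frac{27523}{6}\right) + 25187 = - \frac{84905}{6} + 25187 = \frac{66217}{6}$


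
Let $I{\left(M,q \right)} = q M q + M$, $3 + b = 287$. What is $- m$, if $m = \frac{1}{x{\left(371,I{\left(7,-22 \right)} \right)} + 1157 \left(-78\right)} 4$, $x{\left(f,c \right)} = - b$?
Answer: $\frac{2}{45265} \approx 4.4184 \cdot 10^{-5}$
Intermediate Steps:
$b = 284$ ($b = -3 + 287 = 284$)
$I{\left(M,q \right)} = M + M q^{2}$ ($I{\left(M,q \right)} = M q q + M = M q^{2} + M = M + M q^{2}$)
$x{\left(f,c \right)} = -284$ ($x{\left(f,c \right)} = \left(-1\right) 284 = -284$)
$m = - \frac{2}{45265}$ ($m = \frac{1}{-284 + 1157 \left(-78\right)} 4 = \frac{1}{-284 - 90246} \cdot 4 = \frac{1}{-90530} \cdot 4 = \left(- \frac{1}{90530}\right) 4 = - \frac{2}{45265} \approx -4.4184 \cdot 10^{-5}$)
$- m = \left(-1\right) \left(- \frac{2}{45265}\right) = \frac{2}{45265}$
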